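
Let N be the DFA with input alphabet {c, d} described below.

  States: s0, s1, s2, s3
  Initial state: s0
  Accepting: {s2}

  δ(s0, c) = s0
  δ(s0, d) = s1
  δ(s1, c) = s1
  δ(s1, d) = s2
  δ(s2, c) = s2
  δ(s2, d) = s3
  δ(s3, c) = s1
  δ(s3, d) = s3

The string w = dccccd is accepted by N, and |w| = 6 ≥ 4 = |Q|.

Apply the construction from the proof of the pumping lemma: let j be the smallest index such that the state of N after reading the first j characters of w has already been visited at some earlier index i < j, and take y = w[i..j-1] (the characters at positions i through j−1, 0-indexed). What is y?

Run of N on w = d c c c c d:
  step 0: s0  (start)
  step 1: s1  (read d: s0→s1)
  step 2: s1  (read c: s1→s1)   ← first repeat (s1 seen earlier)
  step 3: s1  (read c: s1→s1)
  step 4: s1  (read c: s1→s1)
  step 5: s1  (read c: s1→s1)
  step 6: s2  (read d: s1→s2)

So i = 1, j = 2, giving x = w[0:1] = d, y = w[1:2] = c, z = w[2:6] = cccd.
Check: |xy| = 2 ≤ 4 and |y| = 1 ≥ 1. Reading y takes N from s1 back to s1, so every xyⁱz is accepted.

c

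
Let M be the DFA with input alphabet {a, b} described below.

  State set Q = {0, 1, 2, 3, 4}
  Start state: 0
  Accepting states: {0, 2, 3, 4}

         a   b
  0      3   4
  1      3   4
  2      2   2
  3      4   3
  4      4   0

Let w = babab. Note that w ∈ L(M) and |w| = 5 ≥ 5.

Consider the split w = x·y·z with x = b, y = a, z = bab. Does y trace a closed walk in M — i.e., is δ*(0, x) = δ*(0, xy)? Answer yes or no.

State sequence: 0 -b-> 4 -a-> 4

After x (step 1): 4. After xy (step 2): 4.
They match, so y = a drives M around a cycle from 4 back to itself; pumping y any number of times keeps M in 4 before reading z, and xyⁱz ∈ L(M) for every i ≥ 0.

yes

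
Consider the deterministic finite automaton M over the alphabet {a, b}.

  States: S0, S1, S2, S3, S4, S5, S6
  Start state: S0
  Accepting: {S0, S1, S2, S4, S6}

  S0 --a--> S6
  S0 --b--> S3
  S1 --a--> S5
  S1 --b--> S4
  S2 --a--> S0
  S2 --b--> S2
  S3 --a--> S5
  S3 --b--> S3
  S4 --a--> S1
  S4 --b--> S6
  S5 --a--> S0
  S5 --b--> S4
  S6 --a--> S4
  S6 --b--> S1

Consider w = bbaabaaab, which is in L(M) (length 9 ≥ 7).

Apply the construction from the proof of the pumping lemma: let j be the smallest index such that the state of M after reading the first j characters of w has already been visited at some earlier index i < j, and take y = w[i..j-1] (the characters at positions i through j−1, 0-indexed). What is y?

b

Run of M on w = b b a a b a a a b:
  step 0: S0  (start)
  step 1: S3  (read b: S0→S3)
  step 2: S3  (read b: S3→S3)   ← first repeat (S3 seen earlier)
  step 3: S5  (read a: S3→S5)
  step 4: S0  (read a: S5→S0)
  step 5: S3  (read b: S0→S3)
  step 6: S5  (read a: S3→S5)
  step 7: S0  (read a: S5→S0)
  step 8: S6  (read a: S0→S6)
  step 9: S1  (read b: S6→S1)

So i = 1, j = 2, giving x = w[0:1] = b, y = w[1:2] = b, z = w[2:9] = aabaaab.
Check: |xy| = 2 ≤ 7 and |y| = 1 ≥ 1. Reading y takes M from S3 back to S3, so every xyⁱz is accepted.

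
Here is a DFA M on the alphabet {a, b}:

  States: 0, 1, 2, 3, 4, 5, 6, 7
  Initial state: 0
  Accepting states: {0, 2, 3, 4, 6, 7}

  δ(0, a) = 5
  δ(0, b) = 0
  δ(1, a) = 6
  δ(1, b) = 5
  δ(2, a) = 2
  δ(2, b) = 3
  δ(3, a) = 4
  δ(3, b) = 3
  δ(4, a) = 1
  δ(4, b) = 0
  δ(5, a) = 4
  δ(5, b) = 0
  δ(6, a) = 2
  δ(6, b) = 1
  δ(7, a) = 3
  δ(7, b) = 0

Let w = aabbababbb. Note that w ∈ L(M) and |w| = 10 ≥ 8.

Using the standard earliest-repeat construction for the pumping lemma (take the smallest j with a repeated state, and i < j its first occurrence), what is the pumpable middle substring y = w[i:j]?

aab

State sequence: 0 -a-> 5 -a-> 4 -b-> 0 -b-> 0 -a-> 5 -b-> 0 -a-> 5 -b-> 0 -b-> 0 -b-> 0
First repeat at step 3: 0 was already visited.

So i = 0, j = 3, giving x = w[0:0] = ε, y = w[0:3] = aab, z = w[3:10] = bababbb.
Check: |xy| = 3 ≤ 8 and |y| = 3 ≥ 1. Reading y takes M from 0 back to 0, so every xyⁱz is accepted.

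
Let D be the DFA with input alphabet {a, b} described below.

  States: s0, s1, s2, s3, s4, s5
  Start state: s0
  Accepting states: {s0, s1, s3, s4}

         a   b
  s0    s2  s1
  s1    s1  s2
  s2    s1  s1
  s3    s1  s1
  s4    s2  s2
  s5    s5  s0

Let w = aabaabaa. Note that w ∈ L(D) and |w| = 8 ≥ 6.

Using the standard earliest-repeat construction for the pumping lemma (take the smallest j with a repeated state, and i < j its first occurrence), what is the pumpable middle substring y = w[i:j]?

Run of D on w = a a b a a b a a:
  step 0: s0  (start)
  step 1: s2  (read a: s0→s2)
  step 2: s1  (read a: s2→s1)
  step 3: s2  (read b: s1→s2)   ← first repeat (s2 seen earlier)
  step 4: s1  (read a: s2→s1)
  step 5: s1  (read a: s1→s1)
  step 6: s2  (read b: s1→s2)
  step 7: s1  (read a: s2→s1)
  step 8: s1  (read a: s1→s1)

So i = 1, j = 3, giving x = w[0:1] = a, y = w[1:3] = ab, z = w[3:8] = aabaa.
Check: |xy| = 3 ≤ 6 and |y| = 2 ≥ 1. Reading y takes D from s2 back to s2, so every xyⁱz is accepted.
Since D has 6 states, any run of length ≥ 6 visits 6+1 states, so by pigeonhole some state repeats within the first 6 steps — that repeat gives the pumpable loop.

ab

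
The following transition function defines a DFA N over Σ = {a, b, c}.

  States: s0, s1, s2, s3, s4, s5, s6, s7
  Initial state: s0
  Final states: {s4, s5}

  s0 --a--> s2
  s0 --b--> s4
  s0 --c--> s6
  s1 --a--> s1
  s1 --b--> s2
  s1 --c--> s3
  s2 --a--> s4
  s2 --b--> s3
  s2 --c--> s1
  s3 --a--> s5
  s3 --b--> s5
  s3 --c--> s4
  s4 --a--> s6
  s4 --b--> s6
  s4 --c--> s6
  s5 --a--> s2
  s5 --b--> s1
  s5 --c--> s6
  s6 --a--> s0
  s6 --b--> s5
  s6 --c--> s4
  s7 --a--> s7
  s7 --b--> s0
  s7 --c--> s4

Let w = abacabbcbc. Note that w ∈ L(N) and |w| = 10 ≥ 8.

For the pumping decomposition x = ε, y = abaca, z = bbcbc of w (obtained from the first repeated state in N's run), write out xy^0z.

bbcbc

xy⁰z = xz = ε·bbcbc = bbcbc.
Reading y = abaca takes N from s0 back to s0, so after x the machine is still in s0, and z then leads to the accepting state s4. Hence bbcbc ∈ L(N).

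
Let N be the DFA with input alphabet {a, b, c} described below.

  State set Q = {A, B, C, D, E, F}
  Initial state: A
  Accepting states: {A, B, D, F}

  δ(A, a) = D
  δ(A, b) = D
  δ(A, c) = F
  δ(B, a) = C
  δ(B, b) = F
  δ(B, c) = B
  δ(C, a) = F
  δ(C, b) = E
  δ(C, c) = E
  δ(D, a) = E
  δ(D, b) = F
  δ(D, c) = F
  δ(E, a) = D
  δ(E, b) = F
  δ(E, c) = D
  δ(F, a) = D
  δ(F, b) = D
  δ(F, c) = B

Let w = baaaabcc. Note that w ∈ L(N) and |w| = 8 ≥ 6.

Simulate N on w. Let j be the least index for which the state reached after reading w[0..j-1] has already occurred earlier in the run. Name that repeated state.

D

State sequence: A -b-> D -a-> E -a-> D -a-> E -a-> D -b-> F -c-> B -c-> B
First repeat at step 3: D was already visited.

The earliest repeat is at step j = 3: N is in D, which it already visited at step i = 1.
Since N has 6 states, any run of length ≥ 6 visits 6+1 states, so by pigeonhole some state repeats within the first 6 steps — that repeat gives the pumpable loop.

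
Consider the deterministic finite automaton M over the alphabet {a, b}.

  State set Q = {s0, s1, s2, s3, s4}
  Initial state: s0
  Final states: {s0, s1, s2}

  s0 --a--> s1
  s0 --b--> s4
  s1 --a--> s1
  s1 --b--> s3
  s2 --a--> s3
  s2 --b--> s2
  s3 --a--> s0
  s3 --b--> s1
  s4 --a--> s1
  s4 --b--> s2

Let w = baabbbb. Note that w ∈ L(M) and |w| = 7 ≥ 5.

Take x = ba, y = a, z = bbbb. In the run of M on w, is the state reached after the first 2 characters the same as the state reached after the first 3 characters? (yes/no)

State sequence: s0 -b-> s4 -a-> s1 -a-> s1

After x (step 2): s1. After xy (step 3): s1.
They match, so y = a drives M around a cycle from s1 back to itself; pumping y any number of times keeps M in s1 before reading z, and xyⁱz ∈ L(M) for every i ≥ 0.

yes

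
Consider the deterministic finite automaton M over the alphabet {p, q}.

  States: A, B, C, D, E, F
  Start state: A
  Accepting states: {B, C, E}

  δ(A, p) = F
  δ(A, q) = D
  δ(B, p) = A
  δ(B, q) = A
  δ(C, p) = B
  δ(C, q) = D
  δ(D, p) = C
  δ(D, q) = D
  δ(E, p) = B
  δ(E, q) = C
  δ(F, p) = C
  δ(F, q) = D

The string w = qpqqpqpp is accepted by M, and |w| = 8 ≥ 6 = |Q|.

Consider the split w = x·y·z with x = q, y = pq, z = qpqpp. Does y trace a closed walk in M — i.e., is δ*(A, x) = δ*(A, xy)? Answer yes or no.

yes

State sequence: A -q-> D -p-> C -q-> D

After x (step 1): D. After xy (step 3): D.
They match, so y = pq drives M around a cycle from D back to itself; pumping y any number of times keeps M in D before reading z, and xyⁱz ∈ L(M) for every i ≥ 0.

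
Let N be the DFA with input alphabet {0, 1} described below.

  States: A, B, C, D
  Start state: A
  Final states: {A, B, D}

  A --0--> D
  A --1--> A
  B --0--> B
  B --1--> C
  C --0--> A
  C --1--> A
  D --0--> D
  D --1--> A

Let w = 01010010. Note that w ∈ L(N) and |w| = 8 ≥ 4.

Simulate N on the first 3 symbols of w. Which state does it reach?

D

Run of N on the first 3 characters of w = 0 1 0:
  step 0: A  (start)
  step 1: D  (read 0: A→D)
  step 2: A  (read 1: D→A)
  step 3: D  (read 0: A→D)

After reading 3 characters, N is in state D.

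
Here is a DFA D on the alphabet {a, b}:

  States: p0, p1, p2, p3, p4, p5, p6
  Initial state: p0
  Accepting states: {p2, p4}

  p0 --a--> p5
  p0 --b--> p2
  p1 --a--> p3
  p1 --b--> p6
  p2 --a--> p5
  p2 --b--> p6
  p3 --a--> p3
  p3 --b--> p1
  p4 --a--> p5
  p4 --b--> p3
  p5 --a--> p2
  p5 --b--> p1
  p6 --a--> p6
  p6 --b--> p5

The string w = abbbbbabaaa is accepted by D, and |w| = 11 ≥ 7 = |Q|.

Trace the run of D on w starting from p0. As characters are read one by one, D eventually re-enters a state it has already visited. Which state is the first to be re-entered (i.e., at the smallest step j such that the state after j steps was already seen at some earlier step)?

p5

State sequence: p0 -a-> p5 -b-> p1 -b-> p6 -b-> p5 -b-> p1 -b-> p6 -a-> p6 -b-> p5 -a-> p2 -a-> p5 -a-> p2
First repeat at step 4: p5 was already visited.

The earliest repeat is at step j = 4: D is in p5, which it already visited at step i = 1.
Since D has 7 states, any run of length ≥ 7 visits 7+1 states, so by pigeonhole some state repeats within the first 7 steps — that repeat gives the pumpable loop.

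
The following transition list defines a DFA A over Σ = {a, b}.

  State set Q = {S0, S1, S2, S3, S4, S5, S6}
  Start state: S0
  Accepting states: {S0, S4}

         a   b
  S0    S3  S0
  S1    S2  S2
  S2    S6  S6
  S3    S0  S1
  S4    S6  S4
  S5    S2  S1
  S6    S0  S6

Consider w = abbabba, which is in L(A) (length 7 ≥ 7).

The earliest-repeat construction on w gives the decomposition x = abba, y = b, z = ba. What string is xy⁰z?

xy⁰z = xz = abba·ba = abbaba.
Reading y = b takes A from S6 back to S6, so after x the machine is still in S6, and z then leads to the accepting state S0. Hence abbaba ∈ L(A).

abbaba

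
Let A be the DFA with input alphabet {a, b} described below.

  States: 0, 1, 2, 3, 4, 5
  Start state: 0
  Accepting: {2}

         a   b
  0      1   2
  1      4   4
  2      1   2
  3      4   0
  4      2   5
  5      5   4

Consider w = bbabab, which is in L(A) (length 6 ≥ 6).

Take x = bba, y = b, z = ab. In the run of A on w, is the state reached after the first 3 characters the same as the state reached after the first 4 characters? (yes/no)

State sequence: 0 -b-> 2 -b-> 2 -a-> 1 -b-> 4

After x (step 3): 1. After xy (step 4): 4.
They differ (1 ≠ 4), so y is not a cycle from the state after x; this split is not the one the pumping-lemma construction produces, and pumping y need not keep the string in L(A).

no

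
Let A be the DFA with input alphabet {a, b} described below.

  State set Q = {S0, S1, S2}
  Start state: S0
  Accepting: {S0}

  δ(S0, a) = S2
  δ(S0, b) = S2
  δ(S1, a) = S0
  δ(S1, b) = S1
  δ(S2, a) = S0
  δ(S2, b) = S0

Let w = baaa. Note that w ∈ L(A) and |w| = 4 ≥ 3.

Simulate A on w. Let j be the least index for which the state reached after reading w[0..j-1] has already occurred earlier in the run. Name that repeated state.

Run of A on w = b a a a:
  step 0: S0  (start)
  step 1: S2  (read b: S0→S2)
  step 2: S0  (read a: S2→S0)   ← first repeat (S0 seen earlier)
  step 3: S2  (read a: S0→S2)
  step 4: S0  (read a: S2→S0)

The earliest repeat is at step j = 2: A is in S0, which it already visited at step i = 0.
Pumping length from the standard proof: p = 3 (the number of states). The repeated state found above gives |xy| = j ≤ 3 and |y| = j − i ≥ 1.

S0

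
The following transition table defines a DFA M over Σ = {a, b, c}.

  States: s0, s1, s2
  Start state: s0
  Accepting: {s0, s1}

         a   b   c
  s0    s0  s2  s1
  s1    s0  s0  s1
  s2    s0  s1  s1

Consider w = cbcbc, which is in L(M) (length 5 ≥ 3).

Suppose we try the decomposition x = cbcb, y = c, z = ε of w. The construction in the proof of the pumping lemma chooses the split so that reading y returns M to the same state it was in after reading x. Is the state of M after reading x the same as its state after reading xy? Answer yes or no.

Run of M on the first 5 characters of w = c b c b c:
  step 0: s0  (start)
  step 1: s1  (read c: s0→s1)
  step 2: s0  (read b: s1→s0)
  step 3: s1  (read c: s0→s1)
  step 4: s0  (read b: s1→s0)
  step 5: s1  (read c: s0→s1)

After x (step 4): s0. After xy (step 5): s1.
They differ (s0 ≠ s1), so y is not a cycle from the state after x; this split is not the one the pumping-lemma construction produces, and pumping y need not keep the string in L(M).

no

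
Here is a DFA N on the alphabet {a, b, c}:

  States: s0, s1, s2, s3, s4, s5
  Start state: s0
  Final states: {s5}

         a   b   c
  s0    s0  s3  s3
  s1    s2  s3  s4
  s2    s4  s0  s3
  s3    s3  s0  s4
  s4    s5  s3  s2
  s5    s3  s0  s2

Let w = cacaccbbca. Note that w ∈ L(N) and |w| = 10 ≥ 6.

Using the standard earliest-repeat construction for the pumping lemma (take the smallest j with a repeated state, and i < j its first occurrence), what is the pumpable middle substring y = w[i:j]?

a

Run of N on w = c a c a c c b b c a:
  step 0: s0  (start)
  step 1: s3  (read c: s0→s3)
  step 2: s3  (read a: s3→s3)   ← first repeat (s3 seen earlier)
  step 3: s4  (read c: s3→s4)
  step 4: s5  (read a: s4→s5)
  step 5: s2  (read c: s5→s2)
  step 6: s3  (read c: s2→s3)
  step 7: s0  (read b: s3→s0)
  step 8: s3  (read b: s0→s3)
  step 9: s4  (read c: s3→s4)
  step 10: s5  (read a: s4→s5)

So i = 1, j = 2, giving x = w[0:1] = c, y = w[1:2] = a, z = w[2:10] = caccbbca.
Check: |xy| = 2 ≤ 6 and |y| = 1 ≥ 1. Reading y takes N from s3 back to s3, so every xyⁱz is accepted.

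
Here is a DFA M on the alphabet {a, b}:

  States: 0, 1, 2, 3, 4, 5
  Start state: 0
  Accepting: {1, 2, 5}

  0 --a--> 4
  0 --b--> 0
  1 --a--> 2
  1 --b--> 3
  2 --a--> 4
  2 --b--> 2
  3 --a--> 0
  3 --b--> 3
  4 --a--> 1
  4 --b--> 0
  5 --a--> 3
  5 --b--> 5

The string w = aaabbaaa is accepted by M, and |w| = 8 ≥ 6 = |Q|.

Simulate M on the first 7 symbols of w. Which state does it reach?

Run of M on the first 7 characters of w = a a a b b a a:
  step 0: 0  (start)
  step 1: 4  (read a: 0→4)
  step 2: 1  (read a: 4→1)
  step 3: 2  (read a: 1→2)
  step 4: 2  (read b: 2→2)
  step 5: 2  (read b: 2→2)
  step 6: 4  (read a: 2→4)
  step 7: 1  (read a: 4→1)

After reading 7 characters, M is in state 1.
(This kind of state-tracing is the core of the pumping-lemma construction: with 6 states, pigeonhole forces a repeat within the first 6 steps.)

1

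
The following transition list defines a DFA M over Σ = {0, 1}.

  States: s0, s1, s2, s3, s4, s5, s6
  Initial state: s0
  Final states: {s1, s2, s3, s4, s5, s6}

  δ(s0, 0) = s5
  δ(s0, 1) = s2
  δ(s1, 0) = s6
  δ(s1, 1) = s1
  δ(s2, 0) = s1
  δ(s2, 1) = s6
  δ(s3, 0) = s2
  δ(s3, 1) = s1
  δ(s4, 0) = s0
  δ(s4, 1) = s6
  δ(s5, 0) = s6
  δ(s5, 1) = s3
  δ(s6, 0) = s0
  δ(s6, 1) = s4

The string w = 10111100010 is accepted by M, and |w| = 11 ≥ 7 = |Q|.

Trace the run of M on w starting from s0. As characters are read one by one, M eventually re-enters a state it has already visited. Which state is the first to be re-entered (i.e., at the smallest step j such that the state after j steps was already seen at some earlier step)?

Run of M on w = 1 0 1 1 1 1 0 0 0 1 0:
  step 0: s0  (start)
  step 1: s2  (read 1: s0→s2)
  step 2: s1  (read 0: s2→s1)
  step 3: s1  (read 1: s1→s1)   ← first repeat (s1 seen earlier)
  step 4: s1  (read 1: s1→s1)
  step 5: s1  (read 1: s1→s1)
  step 6: s1  (read 1: s1→s1)
  step 7: s6  (read 0: s1→s6)
  step 8: s0  (read 0: s6→s0)
  step 9: s5  (read 0: s0→s5)
  step 10: s3  (read 1: s5→s3)
  step 11: s2  (read 0: s3→s2)

The earliest repeat is at step j = 3: M is in s1, which it already visited at step i = 2.

s1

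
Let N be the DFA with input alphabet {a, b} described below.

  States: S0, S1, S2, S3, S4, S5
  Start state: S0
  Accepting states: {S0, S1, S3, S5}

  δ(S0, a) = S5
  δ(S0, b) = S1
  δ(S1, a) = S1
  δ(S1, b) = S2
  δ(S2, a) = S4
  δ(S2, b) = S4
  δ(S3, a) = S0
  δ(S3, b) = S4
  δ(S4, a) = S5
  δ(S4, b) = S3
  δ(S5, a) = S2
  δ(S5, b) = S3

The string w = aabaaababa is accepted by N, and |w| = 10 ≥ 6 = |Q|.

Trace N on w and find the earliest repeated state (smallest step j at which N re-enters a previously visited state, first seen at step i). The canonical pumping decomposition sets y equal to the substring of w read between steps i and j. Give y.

aba

Run of N on w = a a b a a a b a b a:
  step 0: S0  (start)
  step 1: S5  (read a: S0→S5)
  step 2: S2  (read a: S5→S2)
  step 3: S4  (read b: S2→S4)
  step 4: S5  (read a: S4→S5)   ← first repeat (S5 seen earlier)
  step 5: S2  (read a: S5→S2)
  step 6: S4  (read a: S2→S4)
  step 7: S3  (read b: S4→S3)
  step 8: S0  (read a: S3→S0)
  step 9: S1  (read b: S0→S1)
  step 10: S1  (read a: S1→S1)

So i = 1, j = 4, giving x = w[0:1] = a, y = w[1:4] = aba, z = w[4:10] = aababa.
Check: |xy| = 4 ≤ 6 and |y| = 3 ≥ 1. Reading y takes N from S5 back to S5, so every xyⁱz is accepted.
The DFA has 6 states, so the proof of the pumping lemma guarantees a repeated state among the first 6+1 visited; the segment between the two visits is the pumpable y.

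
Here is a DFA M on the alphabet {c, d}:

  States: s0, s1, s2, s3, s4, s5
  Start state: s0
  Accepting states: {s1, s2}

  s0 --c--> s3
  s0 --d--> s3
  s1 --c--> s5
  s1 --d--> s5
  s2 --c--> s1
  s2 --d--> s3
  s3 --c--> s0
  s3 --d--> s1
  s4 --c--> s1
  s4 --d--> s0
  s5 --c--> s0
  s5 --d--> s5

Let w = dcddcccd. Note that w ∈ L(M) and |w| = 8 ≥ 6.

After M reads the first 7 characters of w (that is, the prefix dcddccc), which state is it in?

s3

State sequence: s0 -d-> s3 -c-> s0 -d-> s3 -d-> s1 -c-> s5 -c-> s0 -c-> s3

After reading 7 characters, M is in state s3.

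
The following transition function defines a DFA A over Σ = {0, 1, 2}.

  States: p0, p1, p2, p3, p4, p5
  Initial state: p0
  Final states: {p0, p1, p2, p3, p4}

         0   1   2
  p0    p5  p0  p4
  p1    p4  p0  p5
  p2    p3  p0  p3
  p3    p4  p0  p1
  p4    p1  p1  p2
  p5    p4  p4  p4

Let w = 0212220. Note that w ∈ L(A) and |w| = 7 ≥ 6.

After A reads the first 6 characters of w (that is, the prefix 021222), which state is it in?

p2

State sequence: p0 -0-> p5 -2-> p4 -1-> p1 -2-> p5 -2-> p4 -2-> p2

After reading 6 characters, A is in state p2.
(This kind of state-tracing is the core of the pumping-lemma construction: with 6 states, pigeonhole forces a repeat within the first 6 steps.)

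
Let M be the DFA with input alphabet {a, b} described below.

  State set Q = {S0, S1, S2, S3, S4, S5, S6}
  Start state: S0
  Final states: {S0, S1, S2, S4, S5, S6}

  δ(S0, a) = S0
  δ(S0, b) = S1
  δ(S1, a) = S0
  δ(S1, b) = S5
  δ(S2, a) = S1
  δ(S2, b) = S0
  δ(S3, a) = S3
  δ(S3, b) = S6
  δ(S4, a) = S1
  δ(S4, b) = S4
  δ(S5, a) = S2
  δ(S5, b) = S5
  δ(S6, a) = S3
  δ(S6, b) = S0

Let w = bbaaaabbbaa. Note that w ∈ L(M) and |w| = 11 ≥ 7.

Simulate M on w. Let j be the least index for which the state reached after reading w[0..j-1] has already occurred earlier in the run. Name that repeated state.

S1

Run of M on w = b b a a a a b b b a a:
  step 0: S0  (start)
  step 1: S1  (read b: S0→S1)
  step 2: S5  (read b: S1→S5)
  step 3: S2  (read a: S5→S2)
  step 4: S1  (read a: S2→S1)   ← first repeat (S1 seen earlier)
  step 5: S0  (read a: S1→S0)
  step 6: S0  (read a: S0→S0)
  step 7: S1  (read b: S0→S1)
  step 8: S5  (read b: S1→S5)
  step 9: S5  (read b: S5→S5)
  step 10: S2  (read a: S5→S2)
  step 11: S1  (read a: S2→S1)

The earliest repeat is at step j = 4: M is in S1, which it already visited at step i = 1.
With |Q| = 7, pigeonhole forces a state repeat no later than step 7; the substring read between the first and second visits to that state can be pumped.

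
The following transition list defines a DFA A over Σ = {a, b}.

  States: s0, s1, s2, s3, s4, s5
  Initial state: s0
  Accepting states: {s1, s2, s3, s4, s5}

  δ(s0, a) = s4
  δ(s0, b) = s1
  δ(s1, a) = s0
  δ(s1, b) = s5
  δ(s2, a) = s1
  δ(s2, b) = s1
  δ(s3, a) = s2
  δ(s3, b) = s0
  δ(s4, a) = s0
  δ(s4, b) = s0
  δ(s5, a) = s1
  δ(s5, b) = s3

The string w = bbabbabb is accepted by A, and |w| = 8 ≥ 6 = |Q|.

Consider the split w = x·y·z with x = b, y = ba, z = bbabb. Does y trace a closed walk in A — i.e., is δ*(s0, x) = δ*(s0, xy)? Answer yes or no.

Run of A on the first 3 characters of w = b b a:
  step 0: s0  (start)
  step 1: s1  (read b: s0→s1)
  step 2: s5  (read b: s1→s5)
  step 3: s1  (read a: s5→s1)

After x (step 1): s1. After xy (step 3): s1.
They match, so y = ba drives A around a cycle from s1 back to itself; pumping y any number of times keeps A in s1 before reading z, and xyⁱz ∈ L(A) for every i ≥ 0.

yes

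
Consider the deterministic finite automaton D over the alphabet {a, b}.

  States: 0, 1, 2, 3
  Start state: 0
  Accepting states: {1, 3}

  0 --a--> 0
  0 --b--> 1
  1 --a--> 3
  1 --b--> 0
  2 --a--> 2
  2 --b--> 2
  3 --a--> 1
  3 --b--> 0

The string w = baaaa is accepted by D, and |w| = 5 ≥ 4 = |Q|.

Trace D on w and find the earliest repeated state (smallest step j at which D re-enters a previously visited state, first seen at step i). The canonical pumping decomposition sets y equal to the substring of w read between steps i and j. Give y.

aa

State sequence: 0 -b-> 1 -a-> 3 -a-> 1 -a-> 3 -a-> 1
First repeat at step 3: 1 was already visited.

So i = 1, j = 3, giving x = w[0:1] = b, y = w[1:3] = aa, z = w[3:5] = aa.
Check: |xy| = 3 ≤ 4 and |y| = 2 ≥ 1. Reading y takes D from 1 back to 1, so every xyⁱz is accepted.
Since D has 4 states, any run of length ≥ 4 visits 4+1 states, so by pigeonhole some state repeats within the first 4 steps — that repeat gives the pumpable loop.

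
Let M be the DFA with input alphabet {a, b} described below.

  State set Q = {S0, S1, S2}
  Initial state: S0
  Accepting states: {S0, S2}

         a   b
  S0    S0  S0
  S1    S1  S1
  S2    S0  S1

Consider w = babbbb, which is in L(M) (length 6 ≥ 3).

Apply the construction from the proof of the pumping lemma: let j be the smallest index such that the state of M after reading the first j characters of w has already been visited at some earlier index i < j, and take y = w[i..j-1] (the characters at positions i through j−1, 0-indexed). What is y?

b

Run of M on w = b a b b b b:
  step 0: S0  (start)
  step 1: S0  (read b: S0→S0)   ← first repeat (S0 seen earlier)
  step 2: S0  (read a: S0→S0)
  step 3: S0  (read b: S0→S0)
  step 4: S0  (read b: S0→S0)
  step 5: S0  (read b: S0→S0)
  step 6: S0  (read b: S0→S0)

So i = 0, j = 1, giving x = w[0:0] = ε, y = w[0:1] = b, z = w[1:6] = abbbb.
Check: |xy| = 1 ≤ 3 and |y| = 1 ≥ 1. Reading y takes M from S0 back to S0, so every xyⁱz is accepted.
Since M has 3 states, any run of length ≥ 3 visits 3+1 states, so by pigeonhole some state repeats within the first 3 steps — that repeat gives the pumpable loop.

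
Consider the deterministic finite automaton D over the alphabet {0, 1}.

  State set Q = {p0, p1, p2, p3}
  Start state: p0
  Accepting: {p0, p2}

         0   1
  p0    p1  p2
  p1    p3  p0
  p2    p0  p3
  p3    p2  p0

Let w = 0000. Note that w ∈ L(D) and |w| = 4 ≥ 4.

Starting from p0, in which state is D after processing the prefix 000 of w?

Run of D on the first 3 characters of w = 0 0 0:
  step 0: p0  (start)
  step 1: p1  (read 0: p0→p1)
  step 2: p3  (read 0: p1→p3)
  step 3: p2  (read 0: p3→p2)

After reading 3 characters, D is in state p2.
(This kind of state-tracing is the core of the pumping-lemma construction: with 4 states, pigeonhole forces a repeat within the first 4 steps.)

p2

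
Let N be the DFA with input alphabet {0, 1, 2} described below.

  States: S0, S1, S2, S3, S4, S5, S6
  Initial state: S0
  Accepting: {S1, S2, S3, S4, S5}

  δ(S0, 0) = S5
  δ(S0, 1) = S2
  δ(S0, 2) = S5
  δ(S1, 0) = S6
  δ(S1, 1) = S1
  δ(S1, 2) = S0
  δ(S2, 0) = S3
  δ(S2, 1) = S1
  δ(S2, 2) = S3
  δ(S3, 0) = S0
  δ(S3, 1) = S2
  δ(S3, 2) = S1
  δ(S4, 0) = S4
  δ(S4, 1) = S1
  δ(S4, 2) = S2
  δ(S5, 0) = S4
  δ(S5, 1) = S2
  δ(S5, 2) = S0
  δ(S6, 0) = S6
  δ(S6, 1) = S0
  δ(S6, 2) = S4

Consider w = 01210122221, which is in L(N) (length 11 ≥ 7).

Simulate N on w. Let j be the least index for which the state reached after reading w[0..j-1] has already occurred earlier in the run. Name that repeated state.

State sequence: S0 -0-> S5 -1-> S2 -2-> S3 -1-> S2 -0-> S3 -1-> S2 -2-> S3 -2-> S1 -2-> S0 -2-> S5 -1-> S2
First repeat at step 4: S2 was already visited.

The earliest repeat is at step j = 4: N is in S2, which it already visited at step i = 2.
Pumping length from the standard proof: p = 7 (the number of states). The repeated state found above gives |xy| = j ≤ 7 and |y| = j − i ≥ 1.

S2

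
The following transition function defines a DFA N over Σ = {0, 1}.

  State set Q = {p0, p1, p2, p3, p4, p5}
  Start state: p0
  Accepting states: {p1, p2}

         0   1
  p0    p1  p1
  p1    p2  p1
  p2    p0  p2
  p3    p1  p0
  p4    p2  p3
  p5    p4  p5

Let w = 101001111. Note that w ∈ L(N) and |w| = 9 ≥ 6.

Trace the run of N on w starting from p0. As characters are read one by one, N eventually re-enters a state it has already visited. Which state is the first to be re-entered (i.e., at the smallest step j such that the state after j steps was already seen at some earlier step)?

State sequence: p0 -1-> p1 -0-> p2 -1-> p2 -0-> p0 -0-> p1 -1-> p1 -1-> p1 -1-> p1 -1-> p1
First repeat at step 3: p2 was already visited.

The earliest repeat is at step j = 3: N is in p2, which it already visited at step i = 2.
With |Q| = 6, pigeonhole forces a state repeat no later than step 6; the substring read between the first and second visits to that state can be pumped.

p2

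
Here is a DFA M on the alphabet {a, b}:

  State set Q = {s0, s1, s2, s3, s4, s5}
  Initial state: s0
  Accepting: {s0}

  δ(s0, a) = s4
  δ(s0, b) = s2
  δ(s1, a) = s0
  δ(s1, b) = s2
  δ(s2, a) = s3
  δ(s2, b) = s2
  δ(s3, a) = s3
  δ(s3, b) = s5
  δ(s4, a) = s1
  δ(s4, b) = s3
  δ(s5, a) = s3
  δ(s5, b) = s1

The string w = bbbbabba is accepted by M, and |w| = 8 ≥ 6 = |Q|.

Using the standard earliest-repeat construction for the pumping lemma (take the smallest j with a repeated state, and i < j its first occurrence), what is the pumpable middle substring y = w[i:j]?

State sequence: s0 -b-> s2 -b-> s2 -b-> s2 -b-> s2 -a-> s3 -b-> s5 -b-> s1 -a-> s0
First repeat at step 2: s2 was already visited.

So i = 1, j = 2, giving x = w[0:1] = b, y = w[1:2] = b, z = w[2:8] = bbabba.
Check: |xy| = 2 ≤ 6 and |y| = 1 ≥ 1. Reading y takes M from s2 back to s2, so every xyⁱz is accepted.

b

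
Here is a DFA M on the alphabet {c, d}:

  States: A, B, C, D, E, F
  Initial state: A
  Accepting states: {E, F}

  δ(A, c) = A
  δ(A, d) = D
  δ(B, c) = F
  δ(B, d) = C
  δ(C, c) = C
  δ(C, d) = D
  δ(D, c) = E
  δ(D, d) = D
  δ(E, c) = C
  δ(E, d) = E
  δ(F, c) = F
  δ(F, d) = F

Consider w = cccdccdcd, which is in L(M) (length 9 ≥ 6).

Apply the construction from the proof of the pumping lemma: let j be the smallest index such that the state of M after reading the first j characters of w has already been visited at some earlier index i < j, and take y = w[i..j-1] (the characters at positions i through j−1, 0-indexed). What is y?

c

State sequence: A -c-> A -c-> A -c-> A -d-> D -c-> E -c-> C -d-> D -c-> E -d-> E
First repeat at step 1: A was already visited.

So i = 0, j = 1, giving x = w[0:0] = ε, y = w[0:1] = c, z = w[1:9] = ccdccdcd.
Check: |xy| = 1 ≤ 6 and |y| = 1 ≥ 1. Reading y takes M from A back to A, so every xyⁱz is accepted.
Pumping length from the standard proof: p = 6 (the number of states). The repeated state found above gives |xy| = j ≤ 6 and |y| = j − i ≥ 1.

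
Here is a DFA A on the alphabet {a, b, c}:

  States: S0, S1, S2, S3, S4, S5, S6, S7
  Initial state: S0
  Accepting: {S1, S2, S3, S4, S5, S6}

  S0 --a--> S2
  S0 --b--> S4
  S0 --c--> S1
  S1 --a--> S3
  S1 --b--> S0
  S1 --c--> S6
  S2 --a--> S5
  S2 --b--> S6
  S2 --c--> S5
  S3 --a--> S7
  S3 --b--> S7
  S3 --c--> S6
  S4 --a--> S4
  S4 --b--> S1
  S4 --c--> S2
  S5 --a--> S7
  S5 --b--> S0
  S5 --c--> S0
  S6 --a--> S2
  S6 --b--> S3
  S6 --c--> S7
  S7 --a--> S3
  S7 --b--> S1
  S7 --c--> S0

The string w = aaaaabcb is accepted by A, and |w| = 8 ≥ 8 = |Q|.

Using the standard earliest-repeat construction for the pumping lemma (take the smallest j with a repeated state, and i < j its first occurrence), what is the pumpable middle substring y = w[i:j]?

State sequence: S0 -a-> S2 -a-> S5 -a-> S7 -a-> S3 -a-> S7 -b-> S1 -c-> S6 -b-> S3
First repeat at step 5: S7 was already visited.

So i = 3, j = 5, giving x = w[0:3] = aaa, y = w[3:5] = aa, z = w[5:8] = bcb.
Check: |xy| = 5 ≤ 8 and |y| = 2 ≥ 1. Reading y takes A from S7 back to S7, so every xyⁱz is accepted.

aa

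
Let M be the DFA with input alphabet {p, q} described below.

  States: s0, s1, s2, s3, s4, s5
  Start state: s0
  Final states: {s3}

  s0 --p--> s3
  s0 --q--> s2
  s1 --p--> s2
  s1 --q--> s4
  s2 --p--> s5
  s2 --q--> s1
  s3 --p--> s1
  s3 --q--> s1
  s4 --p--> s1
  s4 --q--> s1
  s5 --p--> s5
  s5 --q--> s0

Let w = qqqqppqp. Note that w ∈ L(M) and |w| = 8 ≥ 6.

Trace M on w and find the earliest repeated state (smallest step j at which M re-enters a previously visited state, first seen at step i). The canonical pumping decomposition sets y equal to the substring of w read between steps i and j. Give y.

qq

State sequence: s0 -q-> s2 -q-> s1 -q-> s4 -q-> s1 -p-> s2 -p-> s5 -q-> s0 -p-> s3
First repeat at step 4: s1 was already visited.

So i = 2, j = 4, giving x = w[0:2] = qq, y = w[2:4] = qq, z = w[4:8] = ppqp.
Check: |xy| = 4 ≤ 6 and |y| = 2 ≥ 1. Reading y takes M from s1 back to s1, so every xyⁱz is accepted.
With |Q| = 6, pigeonhole forces a state repeat no later than step 6; the substring read between the first and second visits to that state can be pumped.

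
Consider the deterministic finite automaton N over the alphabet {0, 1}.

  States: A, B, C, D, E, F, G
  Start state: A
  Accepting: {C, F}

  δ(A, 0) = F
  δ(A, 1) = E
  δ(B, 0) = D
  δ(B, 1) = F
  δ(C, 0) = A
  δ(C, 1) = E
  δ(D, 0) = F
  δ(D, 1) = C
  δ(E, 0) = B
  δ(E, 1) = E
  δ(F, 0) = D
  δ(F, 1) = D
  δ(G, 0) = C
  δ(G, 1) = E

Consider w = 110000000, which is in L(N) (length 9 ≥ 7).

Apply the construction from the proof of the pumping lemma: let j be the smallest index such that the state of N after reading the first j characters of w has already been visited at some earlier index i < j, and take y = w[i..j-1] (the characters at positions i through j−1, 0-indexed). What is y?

1

State sequence: A -1-> E -1-> E -0-> B -0-> D -0-> F -0-> D -0-> F -0-> D -0-> F
First repeat at step 2: E was already visited.

So i = 1, j = 2, giving x = w[0:1] = 1, y = w[1:2] = 1, z = w[2:9] = 0000000.
Check: |xy| = 2 ≤ 7 and |y| = 1 ≥ 1. Reading y takes N from E back to E, so every xyⁱz is accepted.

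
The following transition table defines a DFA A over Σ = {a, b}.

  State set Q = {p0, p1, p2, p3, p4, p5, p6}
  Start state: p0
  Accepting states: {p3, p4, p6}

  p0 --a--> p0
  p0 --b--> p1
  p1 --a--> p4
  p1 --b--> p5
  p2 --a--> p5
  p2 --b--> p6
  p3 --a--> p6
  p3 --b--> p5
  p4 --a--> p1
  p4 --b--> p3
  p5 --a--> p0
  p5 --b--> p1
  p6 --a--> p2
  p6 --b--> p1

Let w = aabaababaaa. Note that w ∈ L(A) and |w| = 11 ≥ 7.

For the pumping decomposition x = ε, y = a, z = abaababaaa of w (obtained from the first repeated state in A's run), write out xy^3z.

xy^3z = ε·a·a·a·abaababaaa = aaaabaababaaa.
Reading y = a takes A from p0 back to p0, so after x·y·y·y the machine is still in p0, and z then leads to the accepting state p4. Hence aaaabaababaaa ∈ L(A).

aaaabaababaaa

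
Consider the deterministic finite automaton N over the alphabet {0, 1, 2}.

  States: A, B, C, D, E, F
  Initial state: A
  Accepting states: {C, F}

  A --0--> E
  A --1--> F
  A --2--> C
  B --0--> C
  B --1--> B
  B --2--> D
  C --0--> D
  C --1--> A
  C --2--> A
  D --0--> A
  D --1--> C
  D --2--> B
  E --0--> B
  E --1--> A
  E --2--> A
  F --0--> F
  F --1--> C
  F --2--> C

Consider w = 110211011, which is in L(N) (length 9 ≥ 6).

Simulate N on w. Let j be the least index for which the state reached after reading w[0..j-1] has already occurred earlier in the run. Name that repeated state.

State sequence: A -1-> F -1-> C -0-> D -2-> B -1-> B -1-> B -0-> C -1-> A -1-> F
First repeat at step 5: B was already visited.

The earliest repeat is at step j = 5: N is in B, which it already visited at step i = 4.
Since N has 6 states, any run of length ≥ 6 visits 6+1 states, so by pigeonhole some state repeats within the first 6 steps — that repeat gives the pumpable loop.

B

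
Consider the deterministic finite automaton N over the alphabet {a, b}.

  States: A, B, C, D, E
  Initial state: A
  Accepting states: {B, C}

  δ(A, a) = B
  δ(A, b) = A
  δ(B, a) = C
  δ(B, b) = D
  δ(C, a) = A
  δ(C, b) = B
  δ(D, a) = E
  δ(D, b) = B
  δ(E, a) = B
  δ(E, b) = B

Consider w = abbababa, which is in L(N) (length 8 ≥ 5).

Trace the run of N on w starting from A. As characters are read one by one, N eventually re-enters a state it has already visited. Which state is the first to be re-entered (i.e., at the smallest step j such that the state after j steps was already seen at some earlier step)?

State sequence: A -a-> B -b-> D -b-> B -a-> C -b-> B -a-> C -b-> B -a-> C
First repeat at step 3: B was already visited.

The earliest repeat is at step j = 3: N is in B, which it already visited at step i = 1.
Pumping length from the standard proof: p = 5 (the number of states). The repeated state found above gives |xy| = j ≤ 5 and |y| = j − i ≥ 1.

B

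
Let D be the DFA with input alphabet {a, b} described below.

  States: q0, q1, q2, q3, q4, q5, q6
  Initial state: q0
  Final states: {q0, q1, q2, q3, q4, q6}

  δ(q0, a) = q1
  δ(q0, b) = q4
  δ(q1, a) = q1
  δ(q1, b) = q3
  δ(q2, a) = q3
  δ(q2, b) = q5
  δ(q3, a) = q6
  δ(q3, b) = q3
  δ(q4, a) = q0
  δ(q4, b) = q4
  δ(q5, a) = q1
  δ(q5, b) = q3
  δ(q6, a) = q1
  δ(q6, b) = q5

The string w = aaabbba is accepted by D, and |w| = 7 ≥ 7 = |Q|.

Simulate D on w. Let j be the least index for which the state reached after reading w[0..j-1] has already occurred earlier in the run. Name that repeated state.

Run of D on w = a a a b b b a:
  step 0: q0  (start)
  step 1: q1  (read a: q0→q1)
  step 2: q1  (read a: q1→q1)   ← first repeat (q1 seen earlier)
  step 3: q1  (read a: q1→q1)
  step 4: q3  (read b: q1→q3)
  step 5: q3  (read b: q3→q3)
  step 6: q3  (read b: q3→q3)
  step 7: q6  (read a: q3→q6)

The earliest repeat is at step j = 2: D is in q1, which it already visited at step i = 1.

q1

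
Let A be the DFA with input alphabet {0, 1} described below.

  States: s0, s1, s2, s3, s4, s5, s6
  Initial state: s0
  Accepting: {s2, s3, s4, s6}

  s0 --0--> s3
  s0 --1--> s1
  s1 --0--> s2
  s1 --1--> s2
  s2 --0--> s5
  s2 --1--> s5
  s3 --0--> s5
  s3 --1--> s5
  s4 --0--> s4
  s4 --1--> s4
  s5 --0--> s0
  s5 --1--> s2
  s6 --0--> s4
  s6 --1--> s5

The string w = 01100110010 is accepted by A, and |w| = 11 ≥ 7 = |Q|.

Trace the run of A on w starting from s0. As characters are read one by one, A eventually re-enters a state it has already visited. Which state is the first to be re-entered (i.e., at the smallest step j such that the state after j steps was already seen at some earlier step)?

s5

Run of A on w = 0 1 1 0 0 1 1 0 0 1 0:
  step 0: s0  (start)
  step 1: s3  (read 0: s0→s3)
  step 2: s5  (read 1: s3→s5)
  step 3: s2  (read 1: s5→s2)
  step 4: s5  (read 0: s2→s5)   ← first repeat (s5 seen earlier)
  step 5: s0  (read 0: s5→s0)
  step 6: s1  (read 1: s0→s1)
  step 7: s2  (read 1: s1→s2)
  step 8: s5  (read 0: s2→s5)
  step 9: s0  (read 0: s5→s0)
  step 10: s1  (read 1: s0→s1)
  step 11: s2  (read 0: s1→s2)

The earliest repeat is at step j = 4: A is in s5, which it already visited at step i = 2.
With |Q| = 7, pigeonhole forces a state repeat no later than step 7; the substring read between the first and second visits to that state can be pumped.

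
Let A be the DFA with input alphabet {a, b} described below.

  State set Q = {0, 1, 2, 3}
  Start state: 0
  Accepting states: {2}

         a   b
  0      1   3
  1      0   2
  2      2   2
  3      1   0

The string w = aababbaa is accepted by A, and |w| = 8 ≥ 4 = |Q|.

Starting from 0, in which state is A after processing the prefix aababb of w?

Run of A on the first 6 characters of w = a a b a b b:
  step 0: 0  (start)
  step 1: 1  (read a: 0→1)
  step 2: 0  (read a: 1→0)
  step 3: 3  (read b: 0→3)
  step 4: 1  (read a: 3→1)
  step 5: 2  (read b: 1→2)
  step 6: 2  (read b: 2→2)

After reading 6 characters, A is in state 2.
(This kind of state-tracing is the core of the pumping-lemma construction: with 4 states, pigeonhole forces a repeat within the first 4 steps.)

2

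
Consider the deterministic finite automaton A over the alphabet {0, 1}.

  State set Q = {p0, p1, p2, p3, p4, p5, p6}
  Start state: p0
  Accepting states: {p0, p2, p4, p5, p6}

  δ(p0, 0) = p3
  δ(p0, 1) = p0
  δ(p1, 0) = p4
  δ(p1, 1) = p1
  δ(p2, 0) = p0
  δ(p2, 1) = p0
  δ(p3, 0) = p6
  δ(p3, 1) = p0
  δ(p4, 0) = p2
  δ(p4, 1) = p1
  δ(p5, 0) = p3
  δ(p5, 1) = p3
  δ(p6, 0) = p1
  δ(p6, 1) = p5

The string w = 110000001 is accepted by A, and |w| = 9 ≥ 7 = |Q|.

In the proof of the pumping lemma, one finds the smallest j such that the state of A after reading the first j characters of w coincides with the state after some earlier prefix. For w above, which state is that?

p0

State sequence: p0 -1-> p0 -1-> p0 -0-> p3 -0-> p6 -0-> p1 -0-> p4 -0-> p2 -0-> p0 -1-> p0
First repeat at step 1: p0 was already visited.

The earliest repeat is at step j = 1: A is in p0, which it already visited at step i = 0.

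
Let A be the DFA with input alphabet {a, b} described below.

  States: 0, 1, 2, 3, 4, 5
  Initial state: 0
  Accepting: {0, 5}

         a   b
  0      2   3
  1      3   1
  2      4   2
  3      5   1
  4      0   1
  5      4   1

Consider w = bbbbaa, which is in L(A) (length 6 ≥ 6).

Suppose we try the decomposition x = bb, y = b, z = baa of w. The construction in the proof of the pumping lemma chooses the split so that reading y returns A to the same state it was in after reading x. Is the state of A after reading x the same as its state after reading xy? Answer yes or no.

yes

Run of A on the first 3 characters of w = b b b:
  step 0: 0  (start)
  step 1: 3  (read b: 0→3)
  step 2: 1  (read b: 3→1)
  step 3: 1  (read b: 1→1)

After x (step 2): 1. After xy (step 3): 1.
They match, so y = b drives A around a cycle from 1 back to itself; pumping y any number of times keeps A in 1 before reading z, and xyⁱz ∈ L(A) for every i ≥ 0.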